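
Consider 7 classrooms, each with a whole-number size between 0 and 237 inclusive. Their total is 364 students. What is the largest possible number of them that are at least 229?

Suppose k of them are at least 229. Those contribute at least 229 each and the other 7 − k at least 0 each.
So the total is at least 229k + 0(7 − k) = 0 + 229k. This must be ≤ 364, giving k ≤ 1.
k = 1 is achieved by 1 value at 229 and 6 at 0, total 229; add 135 to one value (staying below 229) to reach 364.

1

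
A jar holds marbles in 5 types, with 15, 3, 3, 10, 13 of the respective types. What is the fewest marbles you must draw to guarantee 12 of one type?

In the worst case you take as many as possible of each type without reaching 12: 11 + 3 + 3 + 10 + 11 = 38.
The next one must give 12 of some type, so 38 + 1 = 39.

39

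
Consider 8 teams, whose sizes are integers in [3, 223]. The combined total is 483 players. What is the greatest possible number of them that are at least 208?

Suppose k of them are at least 208. Those contribute at least 208 each and the other 8 − k at least 3 each.
So the total is at least 208k + 3(8 − k) = 24 + 205k. This must be ≤ 483, giving k ≤ 2.
k = 2 is achieved by 2 values at 208 and 6 at 3, total 434; add 49 to one value (staying below 208) to reach 483.

2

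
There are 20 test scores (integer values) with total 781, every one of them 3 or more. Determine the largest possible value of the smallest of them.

The average is 781/20 < 40, so some value is ≤ 39.
Achievable: 19 of them at 39 and 1 at 40 total 781.

39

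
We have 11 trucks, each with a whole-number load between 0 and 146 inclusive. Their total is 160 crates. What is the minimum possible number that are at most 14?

1

Let j be the number exceeding 14. Then the total is ≥ 15·j + 0·(11 − j) = 0 + 15j.
So 15j ≤ 160 and j ≤ 10; hence at least 11 − 10 = 1 are ≤ 14.
Exactly 1 works: 1 value at 0 and 10 at 15 total 150; raise one of the low values by 10 (still ≤ 14) to hit 160.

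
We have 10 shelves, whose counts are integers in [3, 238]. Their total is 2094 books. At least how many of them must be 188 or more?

Suppose at most 10 − j of them reach 188; then j values are ≤ 187 and the rest ≤ 238.
The total is then ≤ 187·j + 238·(10 − j) = 2380 − 51j. For this to be ≥ 2094 we need j ≤ 5, so at least 10 − 5 = 5 must reach 188.
Exactly 5 works: 5 values at 238 and 5 at 187 total 2125; lower one of the high values by 31 (still ≥ 188) to hit 2094.

5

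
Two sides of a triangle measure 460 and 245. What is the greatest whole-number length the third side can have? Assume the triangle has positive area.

The third side must be less than 460 + 245 = 705.
The largest integer below 705 is 704.

704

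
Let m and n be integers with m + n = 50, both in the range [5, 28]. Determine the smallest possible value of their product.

616

For a fixed sum, mn is smallest when m and n are as far apart as possible.
At the endpoint m = 22, n = 50 − 22 = 28, so mn = 22 × 28 = 616.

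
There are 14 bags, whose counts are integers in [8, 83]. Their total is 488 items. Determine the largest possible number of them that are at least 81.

5

With k values at 81 or above and the rest at least 8, the sum is at least 112 + 73k.
Since the sum is 488, we need 73k ≤ 376, i.e. k ≤ 5.
k = 5 is achieved by 5 values at 81 and 9 at 8, total 477; add 11 to one value (staying below 81) to reach 488.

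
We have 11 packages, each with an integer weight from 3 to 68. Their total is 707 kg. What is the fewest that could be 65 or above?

Each value short of 65 is at most 64, costing at least 68 − 64 = 4 against the maximum total of 748.
We can afford to lose at most 748 − 707 = 41, so at most ⌊41/4⌋ = 10 fall short, and at least 1 are ≥ 65.
Exactly 1 works: 1 value at 68 and 10 at 64 total 708; lower one of the high values by 1 (still ≥ 65) to hit 707.

1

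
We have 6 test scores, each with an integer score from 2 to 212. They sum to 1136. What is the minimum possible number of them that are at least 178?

3

Suppose at most 6 − j of them reach 178; then j values are ≤ 177 and the rest ≤ 212.
The total is then ≤ 177·j + 212·(6 − j) = 1272 − 35j. For this to be ≥ 1136 we need j ≤ 3, so at least 6 − 3 = 3 must reach 178.
Exactly 3 works: 3 values at 212 and 3 at 177 total 1167; lower one of the high values by 31 (still ≥ 178) to hit 1136.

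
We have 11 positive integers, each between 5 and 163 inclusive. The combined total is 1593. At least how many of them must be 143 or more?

If only k of them are at least 143, the other 11 − k are at most 142, so the total is at most k·163 + (11 − k)·142.
This must reach 1593, so k·163 + (11 − k)·142 ≥ 1593, giving k ≥ 2.
Exactly 2 works: 2 values at 163 and 9 at 142 total 1604; lower one of the high values by 11 (still ≥ 143) to hit 1593.

2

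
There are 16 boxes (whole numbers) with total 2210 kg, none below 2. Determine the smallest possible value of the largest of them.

Some value must be at least ⌈2210/16⌉ = 139, since 16 × 138 = 2208 < 2210.
Taking 14 copies of 138 and 2 copies of 139 gives exactly 2210, so 139 is attained.

139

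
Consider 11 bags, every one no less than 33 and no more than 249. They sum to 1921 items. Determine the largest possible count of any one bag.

249

To make one bag as large as possible, make the other 10 as small as possible.
The other 10 contribute at least 10 × 33 = 330, leaving at most 1921 − 330 = 1591.
But each bag is capped at 249, so the maximum is 249.
Achievable: one at 249 and the other 10 totalling 1672, which fits since 10 × 33 ≤ 1672 ≤ 10 × 249.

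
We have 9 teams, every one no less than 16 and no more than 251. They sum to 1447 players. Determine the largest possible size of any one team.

Maximizing one value means minimizing the remaining 8.
The other 8 contribute at least 8 × 16 = 128, leaving at most 1447 − 128 = 1319.
But each team is capped at 251, so the maximum is 251.
Achievable: one at 251 and the other 8 totalling 1196, which fits since 8 × 16 ≤ 1196 ≤ 8 × 251.

251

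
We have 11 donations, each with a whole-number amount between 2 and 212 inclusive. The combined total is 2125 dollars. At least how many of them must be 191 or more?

2

Each value short of 191 is at most 190, costing at least 212 − 190 = 22 against the maximum total of 2332.
We can afford to lose at most 2332 − 2125 = 207, so at most ⌊207/22⌋ = 9 fall short, and at least 2 are ≥ 191.
Exactly 2 works: 2 values at 212 and 9 at 190 total 2134; lower one of the high values by 9 (still ≥ 191) to hit 2125.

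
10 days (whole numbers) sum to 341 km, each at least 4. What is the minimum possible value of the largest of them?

35

The average is 341/10 > 34, so not all 10 can be 34 or less; the largest is ≥ 35.
Equality holds with 1 value of 35 and 9 values of 34.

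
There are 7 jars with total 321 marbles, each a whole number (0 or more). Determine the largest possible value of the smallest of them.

If every one of the 7 were at least 46, the total would be at least 7 × 46 = 322 > 321.
Equality holds with 1 value of 45 and 6 values of 46.

45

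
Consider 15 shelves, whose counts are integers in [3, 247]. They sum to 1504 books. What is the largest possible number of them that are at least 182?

Suppose k of them are at least 182. Those contribute at least 182 each and the other 15 − k at least 3 each.
So the total is at least 182k + 3(15 − k) = 45 + 179k. This must be ≤ 1504, giving k ≤ 8.
k = 8 is achieved by 8 values at 182 and 7 at 3, total 1477; add 27 to one value (staying below 182) to reach 1504.

8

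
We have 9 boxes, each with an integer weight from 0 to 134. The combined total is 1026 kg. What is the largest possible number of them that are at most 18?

Suppose k of them are at most 18. Those contribute at most 18 each and the rest at most 134 each.
So the total is at most 18k + 134(9 − k) = 1206 − 116k. This must still be ≥ 1026, so k ≤ 1.
k = 1 is achieved by 1 value at 18 and 8 at 134, total 1090; lower one of the 134's by 64 (still > 18) to reach 1026.

1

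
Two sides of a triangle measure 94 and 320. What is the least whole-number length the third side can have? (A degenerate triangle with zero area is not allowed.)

227

The third side must exceed |94 − 320| = 226.
The smallest integer above 226 is 227.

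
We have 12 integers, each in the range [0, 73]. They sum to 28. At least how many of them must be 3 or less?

Each value above 3 is at least 4, contributing at least 4 − 0 = 4 above the floor 0.
The sum exceeds the floor total 0 by 28, so at most ⌊28/4⌋ = 7 exceed 3, and at least 5 are ≤ 3.
Exactly 5 works: 5 values at 0 and 7 at 4 total 28.

5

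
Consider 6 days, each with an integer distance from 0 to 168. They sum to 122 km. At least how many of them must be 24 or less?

If only k of them are at most 24, the other 6 − k are at least 25, so the total is at least (6 − k)·25 + k·0.
This is ≤ 122, so (6 − k)·25 + 0k ≤ 122, which gives k ≥ 2.
Exactly 2 works: 2 values at 0 and 4 at 25 total 100; raise one of the low values by 22 (still ≤ 24) to hit 122.

2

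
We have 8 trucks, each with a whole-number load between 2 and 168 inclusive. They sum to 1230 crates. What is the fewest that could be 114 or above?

6

Suppose at most 8 − j of them reach 114; then j values are ≤ 113 and the rest ≤ 168.
The total is then ≤ 113·j + 168·(8 − j) = 1344 − 55j. For this to be ≥ 1230 we need j ≤ 2, so at least 8 − 2 = 6 must reach 114.
Exactly 6 works: 6 values at 168 and 2 at 113 total 1234; lower one of the high values by 4 (still ≥ 114) to hit 1230.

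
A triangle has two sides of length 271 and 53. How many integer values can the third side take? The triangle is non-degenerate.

The triangle inequality gives |271 − 53| < c < 271 + 53, i.e. 218 < c < 324.
So c can be any integer from 219 to 323: 105 values.

105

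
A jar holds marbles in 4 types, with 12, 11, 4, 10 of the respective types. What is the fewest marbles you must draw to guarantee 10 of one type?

In the worst case you take as many as possible of each type without reaching 10: 9 + 9 + 4 + 9 = 31.
The next one must give 10 of some type, so 31 + 1 = 32.

32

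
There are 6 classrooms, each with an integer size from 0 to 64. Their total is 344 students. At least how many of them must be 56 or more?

2

Each value short of 56 is at most 55, costing at least 64 − 55 = 9 against the maximum total of 384.
We can afford to lose at most 384 − 344 = 40, so at most ⌊40/9⌋ = 4 fall short, and at least 2 are ≥ 56.
Exactly 2 works: 2 values at 64 and 4 at 55 total 348; lower one of the high values by 4 (still ≥ 56) to hit 344.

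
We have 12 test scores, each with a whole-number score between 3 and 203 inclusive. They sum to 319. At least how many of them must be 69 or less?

Each value above 69 is at least 70, contributing at least 70 − 3 = 67 above the floor 3.
The sum exceeds the floor total 36 by 283, so at most ⌊283/67⌋ = 4 exceed 69, and at least 8 are ≤ 69.
Exactly 8 works: 8 values at 3 and 4 at 70 total 304; raise one of the low values by 15 (still ≤ 69) to hit 319.

8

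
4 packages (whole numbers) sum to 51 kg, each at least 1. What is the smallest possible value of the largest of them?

13

If every one of the 4 were at most 12, the total would be at most 4 × 12 = 48 < 51.
Taking 1 copy of 12 and 3 copies of 13 gives exactly 51, so 13 is attained.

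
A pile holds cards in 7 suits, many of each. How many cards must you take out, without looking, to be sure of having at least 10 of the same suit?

64

In the worst case you draw 9 of each of the 7 suits: 7 × 9 = 63.
One more forces 10 of some suit, so 63 + 1 = 64.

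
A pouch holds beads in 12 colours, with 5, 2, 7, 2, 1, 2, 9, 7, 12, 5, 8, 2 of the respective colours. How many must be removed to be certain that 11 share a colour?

61

In the worst case you take as many as possible of each colour without reaching 11: 5 + 2 + 7 + 2 + 1 + 2 + 9 + 7 + 10 + 5 + 8 + 2 = 60.
The next one must give 11 of some colour, so 60 + 1 = 61.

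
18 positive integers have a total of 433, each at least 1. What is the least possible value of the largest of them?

25

If every one of the 18 were at most 24, the total would be at most 18 × 24 = 432 < 433.
Achievable: 1 of them at 25 and 17 at 24 total 433.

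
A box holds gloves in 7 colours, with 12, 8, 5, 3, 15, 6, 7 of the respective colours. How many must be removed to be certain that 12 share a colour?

In the worst case you take as many as possible of each colour without reaching 12: 11 + 8 + 5 + 3 + 11 + 6 + 7 = 51.
The next one must give 12 of some colour, so 51 + 1 = 52.

52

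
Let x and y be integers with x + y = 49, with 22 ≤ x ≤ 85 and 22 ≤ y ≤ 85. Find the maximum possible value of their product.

For a fixed sum, the product xy is largest when x and y are as close as possible.
Taking x = 24 and y = 25 (both in [22, 85]) gives xy = 600.

600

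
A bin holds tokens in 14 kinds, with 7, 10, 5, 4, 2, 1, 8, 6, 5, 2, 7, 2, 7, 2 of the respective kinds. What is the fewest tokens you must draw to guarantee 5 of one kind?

46

In the worst case you take as many as possible of each kind without reaching 5: 4 + 4 + 4 + 4 + 2 + 1 + 4 + 4 + 4 + 2 + 4 + 2 + 4 + 2 = 45.
The next one must give 5 of some kind, so 45 + 1 = 46.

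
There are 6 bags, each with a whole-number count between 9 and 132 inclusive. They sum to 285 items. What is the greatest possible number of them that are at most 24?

4

Suppose k of them are at most 24. Those contribute at most 24 each and the rest at most 132 each.
So the total is at most 24k + 132(6 − k) = 792 − 108k. This must still be ≥ 285, so k ≤ 4.
k = 4 is achieved by 4 values at 24 and 2 at 132, total 360; lower one of the 132's by 75 (still > 24) to reach 285.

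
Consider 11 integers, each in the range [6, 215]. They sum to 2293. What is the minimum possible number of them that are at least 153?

10

If only k of them are at least 153, the other 11 − k are at most 152, so the total is at most k·215 + (11 − k)·152.
This must reach 2293, so k·215 + (11 − k)·152 ≥ 2293, giving k ≥ 10.
Exactly 10 works: 10 values at 215 and 1 at 152 total 2302; lower one of the high values by 9 (still ≥ 153) to hit 2293.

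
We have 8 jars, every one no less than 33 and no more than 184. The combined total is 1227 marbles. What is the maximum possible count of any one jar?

Maximizing one value means minimizing the remaining 7.
The other 7 contribute at least 7 × 33 = 231, leaving at most 1227 − 231 = 996.
But each jar is capped at 184, so the maximum is 184.
Achievable: one at 184 and the other 7 totalling 1043, which fits since 7 × 33 ≤ 1043 ≤ 7 × 184.

184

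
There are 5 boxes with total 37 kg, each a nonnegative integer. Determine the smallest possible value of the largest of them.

The 5 values sum to 37, so their maximum is at least ⌈37/5⌉ = 8.
Achievable: 2 of them at 8 and 3 at 7 total 37.

8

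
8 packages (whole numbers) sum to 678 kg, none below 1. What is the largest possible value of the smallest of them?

84

If every one of the 8 were at least 85, the total would be at least 8 × 85 = 680 > 678.
Achievable: 2 of them at 84 and 6 at 85 total 678.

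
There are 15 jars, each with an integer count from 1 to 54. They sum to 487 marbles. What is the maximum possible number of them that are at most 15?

8

Each value at 15 or below falls at least 54 − 15 = 39 short of the ceiling 54.
The ceiling total is 15 × 54 = 810, and we need 487, so at most ⌊(810 − 487)/39⌋ = 8 can be that low.
k = 8 is achieved by 8 values at 15 and 7 at 54, total 498; lower one of the 54's by 11 (still > 15) to reach 487.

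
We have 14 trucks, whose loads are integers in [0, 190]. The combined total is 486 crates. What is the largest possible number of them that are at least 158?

3

If k of the values are ≥ 158, the total is ≥ 158k + 0(14 − k).
Setting 158k + 0(14 − k) ≤ 486 gives 158k ≤ 486, so k ≤ 3.
k = 3 is achieved by 3 values at 158 and 11 at 0, total 474; add 12 to one value (staying below 158) to reach 486.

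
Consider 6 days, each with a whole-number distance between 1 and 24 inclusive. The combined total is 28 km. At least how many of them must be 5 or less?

If only k of them are at most 5, the other 6 − k are at least 6, so the total is at least (6 − k)·6 + k·1.
This is ≤ 28, so (6 − k)·6 + 1k ≤ 28, which gives k ≥ 2.
Exactly 2 works: 2 values at 1 and 4 at 6 total 26; raise one of the low values by 2 (still ≤ 5) to hit 28.

2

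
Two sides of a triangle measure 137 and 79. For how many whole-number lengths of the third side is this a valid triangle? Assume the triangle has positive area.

157

The triangle inequality gives |137 − 79| < c < 137 + 79, i.e. 58 < c < 216.
So c can be any integer from 59 to 215: 157 values.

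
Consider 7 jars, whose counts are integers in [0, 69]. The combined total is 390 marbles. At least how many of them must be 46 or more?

4

If only k of them are at least 46, the other 7 − k are at most 45, so the total is at most k·69 + (7 − k)·45.
This must reach 390, so k·69 + (7 − k)·45 ≥ 390, giving k ≥ 4.
Exactly 4 works: 4 values at 69 and 3 at 45 total 411; lower one of the high values by 21 (still ≥ 46) to hit 390.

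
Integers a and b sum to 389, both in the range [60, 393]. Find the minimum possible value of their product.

19740

ab = a(389 − a) is concave in a, so over [60, 329] it is minimized at an endpoint.
At the endpoint a = 60, b = 389 − 60 = 329, so ab = 60 × 329 = 19740.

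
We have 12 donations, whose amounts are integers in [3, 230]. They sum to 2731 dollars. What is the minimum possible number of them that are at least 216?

11

Each value short of 216 is at most 215, costing at least 230 − 215 = 15 against the maximum total of 2760.
We can afford to lose at most 2760 − 2731 = 29, so at most ⌊29/15⌋ = 1 fall short, and at least 11 are ≥ 216.
Exactly 11 works: 11 values at 230 and 1 at 215 total 2745; lower one of the high values by 14 (still ≥ 216) to hit 2731.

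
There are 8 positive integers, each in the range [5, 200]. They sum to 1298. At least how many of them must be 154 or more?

2

If only k of them are at least 154, the other 8 − k are at most 153, so the total is at most k·200 + (8 − k)·153.
This must reach 1298, so k·200 + (8 − k)·153 ≥ 1298, giving k ≥ 2.
Exactly 2 works: 2 values at 200 and 6 at 153 total 1318; lower one of the high values by 20 (still ≥ 154) to hit 1298.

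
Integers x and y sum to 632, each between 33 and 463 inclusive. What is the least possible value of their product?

Since x + y is fixed, pushing one of them to its bound minimizes the product.
At the endpoint x = 169, y = 632 − 169 = 463, so xy = 169 × 463 = 78247.

78247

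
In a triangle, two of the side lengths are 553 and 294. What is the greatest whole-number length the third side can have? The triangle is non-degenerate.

846

The third side must be less than 553 + 294 = 847.
The largest integer below 847 is 846.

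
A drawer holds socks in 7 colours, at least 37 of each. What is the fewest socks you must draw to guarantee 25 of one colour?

169

You could draw 24 of every colour without reaching 25 of any — 168 in all.
One more forces 25 of some colour, so 168 + 1 = 169.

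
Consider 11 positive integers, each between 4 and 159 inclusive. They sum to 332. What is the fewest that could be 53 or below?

6

Each value above 53 is at least 54, contributing at least 54 − 4 = 50 above the floor 4.
The sum exceeds the floor total 44 by 288, so at most ⌊288/50⌋ = 5 exceed 53, and at least 6 are ≤ 53.
Exactly 6 works: 6 values at 4 and 5 at 54 total 294; raise one of the low values by 38 (still ≤ 53) to hit 332.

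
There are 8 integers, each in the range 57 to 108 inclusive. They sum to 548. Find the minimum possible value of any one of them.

Minimizing one value means maximizing the remaining 7.
The other 7 can take up 7 × 108 = 756 ≥ 548 − 57, so one integer can sit at its floor of 57.
Achievable: one at 57 and the other 7 totalling 491, which fits since 7 × 57 ≤ 491 ≤ 7 × 108.

57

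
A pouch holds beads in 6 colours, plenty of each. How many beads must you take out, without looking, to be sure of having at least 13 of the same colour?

73

You could draw 12 of every colour without reaching 13 of any — 72 in all.
One more forces 13 of some colour, so 72 + 1 = 73.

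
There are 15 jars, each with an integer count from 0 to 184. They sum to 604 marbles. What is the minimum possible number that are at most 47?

If only k of them are at most 47, the other 15 − k are at least 48, so the total is at least (15 − k)·48 + k·0.
This is ≤ 604, so (15 − k)·48 + 0k ≤ 604, which gives k ≥ 3.
Exactly 3 works: 3 values at 0 and 12 at 48 total 576; raise one of the low values by 28 (still ≤ 47) to hit 604.

3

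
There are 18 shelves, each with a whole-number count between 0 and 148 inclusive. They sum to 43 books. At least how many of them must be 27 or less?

If only k of them are at most 27, the other 18 − k are at least 28, so the total is at least (18 − k)·28 + k·0.
This is ≤ 43, so (18 − k)·28 + 0k ≤ 43, which gives k ≥ 17.
Exactly 17 works: 17 values at 0 and 1 at 28 total 28; raise one of the low values by 15 (still ≤ 27) to hit 43.

17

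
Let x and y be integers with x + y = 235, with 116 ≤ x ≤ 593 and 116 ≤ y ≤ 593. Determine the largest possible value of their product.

For a fixed sum, the product xy is largest when x and y are as close as possible.
Taking x = 117 and y = 118 (both in [116, 593]) gives xy = 13806.

13806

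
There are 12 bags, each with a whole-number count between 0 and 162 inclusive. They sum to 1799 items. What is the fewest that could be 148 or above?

If only k of them are at least 148, the other 12 − k are at most 147, so the total is at most k·162 + (12 − k)·147.
This must reach 1799, so k·162 + (12 − k)·147 ≥ 1799, giving k ≥ 3.
Exactly 3 works: 3 values at 162 and 9 at 147 total 1809; lower one of the high values by 10 (still ≥ 148) to hit 1799.

3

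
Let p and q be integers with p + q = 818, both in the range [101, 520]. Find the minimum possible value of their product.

For a fixed sum, pq is smallest when p and q are as far apart as possible.
The extreme feasible split is p = 298, q = 520, giving pq = 154960.

154960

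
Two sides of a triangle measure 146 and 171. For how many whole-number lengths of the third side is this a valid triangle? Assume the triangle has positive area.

The triangle inequality gives |146 − 171| < c < 146 + 171, i.e. 25 < c < 317.
So c can be any integer from 26 to 316: 291 values.

291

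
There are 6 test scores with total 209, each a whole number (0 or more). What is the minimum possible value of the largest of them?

The 6 values sum to 209, so their maximum is at least ⌈209/6⌉ = 35.
Taking 1 copy of 34 and 5 copies of 35 gives exactly 209, so 35 is attained.

35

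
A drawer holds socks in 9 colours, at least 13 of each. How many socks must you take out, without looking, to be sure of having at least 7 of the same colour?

In the worst case you draw 6 of each of the 9 colours: 9 × 6 = 54.
One more forces 7 of some colour, so 54 + 1 = 55.

55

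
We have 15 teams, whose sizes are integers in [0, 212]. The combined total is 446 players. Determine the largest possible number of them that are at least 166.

2

Suppose k of them are at least 166. Those contribute at least 166 each and the other 15 − k at least 0 each.
So the total is at least 166k + 0(15 − k) = 0 + 166k. This must be ≤ 446, giving k ≤ 2.
k = 2 is achieved by 2 values at 166 and 13 at 0, total 332; add 114 to one value (staying below 166) to reach 446.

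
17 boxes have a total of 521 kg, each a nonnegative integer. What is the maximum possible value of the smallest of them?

The average is 521/17 < 31, so some value is ≤ 30.
Achievable: 6 of them at 30 and 11 at 31 total 521.

30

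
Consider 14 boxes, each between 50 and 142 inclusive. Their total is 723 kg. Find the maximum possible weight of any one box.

Maximizing one value means minimizing the remaining 13.
The other 13 contribute at least 13 × 50 = 650, leaving at most 723 − 650 = 73.
Since 73 ≤ 142, this is achievable: one at 73 and 13 at 50.

73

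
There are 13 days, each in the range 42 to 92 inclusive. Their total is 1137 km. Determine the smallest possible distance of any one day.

42

To make one day as small as possible, make the other 12 as large as possible.
The other 12 can take up 12 × 92 = 1104 ≥ 1137 − 42, so one day can sit at its floor of 42.
Achievable: one at 42 and the other 12 totalling 1095, which fits since 12 × 42 ≤ 1095 ≤ 12 × 92.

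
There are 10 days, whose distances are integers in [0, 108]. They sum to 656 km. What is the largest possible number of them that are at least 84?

7

With k values at 84 or above and the rest at least 0, the sum is at least 0 + 84k.
Since the sum is 656, we need 84k ≤ 656, i.e. k ≤ 7.
k = 7 is achieved by 7 values at 84 and 3 at 0, total 588; add 68 to one value (staying below 84) to reach 656.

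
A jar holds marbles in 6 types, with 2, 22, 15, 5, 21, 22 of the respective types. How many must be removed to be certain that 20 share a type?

80

In the worst case you take as many as possible of each type without reaching 20: 2 + 19 + 15 + 5 + 19 + 19 = 79.
The next one must give 20 of some type, so 79 + 1 = 80.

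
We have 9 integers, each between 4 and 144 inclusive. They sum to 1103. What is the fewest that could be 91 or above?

6

Suppose at most 9 − j of them reach 91; then j values are ≤ 90 and the rest ≤ 144.
The total is then ≤ 90·j + 144·(9 − j) = 1296 − 54j. For this to be ≥ 1103 we need j ≤ 3, so at least 9 − 3 = 6 must reach 91.
Exactly 6 works: 6 values at 144 and 3 at 90 total 1134; lower one of the high values by 31 (still ≥ 91) to hit 1103.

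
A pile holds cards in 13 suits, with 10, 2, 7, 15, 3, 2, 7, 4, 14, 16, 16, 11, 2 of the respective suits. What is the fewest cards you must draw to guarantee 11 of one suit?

88

In the worst case you take as many as possible of each suit without reaching 11: 10 + 2 + 7 + 10 + 3 + 2 + 7 + 4 + 10 + 10 + 10 + 10 + 2 = 87.
The next one must give 11 of some suit, so 87 + 1 = 88.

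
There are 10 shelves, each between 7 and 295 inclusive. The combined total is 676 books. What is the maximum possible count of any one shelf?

295

To make one shelf as large as possible, make the other 9 as small as possible.
The other 9 contribute at least 9 × 7 = 63, leaving at most 676 − 63 = 613.
But each shelf is capped at 295, so the maximum is 295.
Achievable: one at 295 and the other 9 totalling 381, which fits since 9 × 7 ≤ 381 ≤ 9 × 295.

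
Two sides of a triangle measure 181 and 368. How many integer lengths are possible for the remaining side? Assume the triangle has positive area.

361

The triangle inequality gives |181 − 368| < c < 181 + 368, i.e. 187 < c < 549.
So c can be any integer from 188 to 548: 361 values.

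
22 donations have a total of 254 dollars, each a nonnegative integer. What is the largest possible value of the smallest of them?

11

If every one of the 22 were at least 12, the total would be at least 22 × 12 = 264 > 254.
Achievable: 10 of them at 11 and 12 at 12 total 254.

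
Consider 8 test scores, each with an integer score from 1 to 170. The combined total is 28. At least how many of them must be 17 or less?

7

Let j be the number exceeding 17. Then the total is ≥ 18·j + 1·(8 − j) = 8 + 17j.
So 17j ≤ 20 and j ≤ 1; hence at least 8 − 1 = 7 are ≤ 17.
Exactly 7 works: 7 values at 1 and 1 at 18 total 25; raise one of the low values by 3 (still ≤ 17) to hit 28.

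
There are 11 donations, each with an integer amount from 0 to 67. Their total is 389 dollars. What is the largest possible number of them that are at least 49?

Suppose k of them are at least 49. Those contribute at least 49 each and the other 11 − k at least 0 each.
So the total is at least 49k + 0(11 − k) = 0 + 49k. This must be ≤ 389, giving k ≤ 7.
k = 7 is achieved by 7 values at 49 and 4 at 0, total 343; add 46 to one value (staying below 49) to reach 389.

7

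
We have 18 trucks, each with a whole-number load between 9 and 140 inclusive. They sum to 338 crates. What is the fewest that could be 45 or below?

14

If only k of them are at most 45, the other 18 − k are at least 46, so the total is at least (18 − k)·46 + k·9.
This is ≤ 338, so (18 − k)·46 + 9k ≤ 338, which gives k ≥ 14.
Exactly 14 works: 14 values at 9 and 4 at 46 total 310; raise one of the low values by 28 (still ≤ 45) to hit 338.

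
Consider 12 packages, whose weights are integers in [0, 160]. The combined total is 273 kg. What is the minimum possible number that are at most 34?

Let j be the number exceeding 34. Then the total is ≥ 35·j + 0·(12 − j) = 0 + 35j.
So 35j ≤ 273 and j ≤ 7; hence at least 12 − 7 = 5 are ≤ 34.
Exactly 5 works: 5 values at 0 and 7 at 35 total 245; raise one of the low values by 28 (still ≤ 34) to hit 273.

5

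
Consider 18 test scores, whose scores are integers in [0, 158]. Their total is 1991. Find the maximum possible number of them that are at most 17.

Each value at 17 or below falls at least 158 − 17 = 141 short of the ceiling 158.
The ceiling total is 18 × 158 = 2844, and we need 1991, so at most ⌊(2844 − 1991)/141⌋ = 6 can be that low.
k = 6 is achieved by 6 values at 17 and 12 at 158, total 1998; lower one of the 158's by 7 (still > 17) to reach 1991.

6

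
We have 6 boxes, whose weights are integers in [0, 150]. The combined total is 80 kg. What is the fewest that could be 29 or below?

Let j be the number exceeding 29. Then the total is ≥ 30·j + 0·(6 − j) = 0 + 30j.
So 30j ≤ 80 and j ≤ 2; hence at least 6 − 2 = 4 are ≤ 29.
Exactly 4 works: 4 values at 0 and 2 at 30 total 60; raise one of the low values by 20 (still ≤ 29) to hit 80.

4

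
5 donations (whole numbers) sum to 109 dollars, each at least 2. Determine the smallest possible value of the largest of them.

22

The average is 109/5 > 21, so not all 5 can be 21 or less; the largest is ≥ 22.
Equality holds with 4 values of 22 and 1 value of 21.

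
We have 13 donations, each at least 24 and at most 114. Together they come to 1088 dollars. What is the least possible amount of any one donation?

Minimizing one value means maximizing the remaining 12.
The other 12 can take up 12 × 114 = 1368 ≥ 1088 − 24, so one donation can sit at its floor of 24.
Achievable: one at 24 and the other 12 totalling 1064, which fits since 12 × 24 ≤ 1064 ≤ 12 × 114.

24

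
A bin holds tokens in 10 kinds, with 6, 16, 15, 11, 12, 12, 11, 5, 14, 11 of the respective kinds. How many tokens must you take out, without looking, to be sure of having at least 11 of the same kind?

92

In the worst case you take as many as possible of each kind without reaching 11: 6 + 10 + 10 + 10 + 10 + 10 + 10 + 5 + 10 + 10 = 91.
The next one must give 11 of some kind, so 91 + 1 = 92.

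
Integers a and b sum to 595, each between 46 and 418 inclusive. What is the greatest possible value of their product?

88506

ab = a(595 − a) is maximized when a is as near 595/2 as the bounds allow.
Taking a = 297 and b = 298 (both in [46, 418]) gives ab = 88506.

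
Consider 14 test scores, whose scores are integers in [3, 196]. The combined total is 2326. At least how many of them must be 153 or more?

5

Each value short of 153 is at most 152, costing at least 196 − 152 = 44 against the maximum total of 2744.
We can afford to lose at most 2744 − 2326 = 418, so at most ⌊418/44⌋ = 9 fall short, and at least 5 are ≥ 153.
Exactly 5 works: 5 values at 196 and 9 at 152 total 2348; lower one of the high values by 22 (still ≥ 153) to hit 2326.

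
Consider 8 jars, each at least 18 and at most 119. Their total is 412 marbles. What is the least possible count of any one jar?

18

To make one jar as small as possible, make the other 7 as large as possible.
The other 7 can take up 7 × 119 = 833 ≥ 412 − 18, so one jar can sit at its floor of 18.
Achievable: one at 18 and the other 7 totalling 394, which fits since 7 × 18 ≤ 394 ≤ 7 × 119.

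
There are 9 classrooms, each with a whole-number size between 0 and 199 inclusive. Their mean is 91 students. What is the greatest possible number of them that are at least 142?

The total is 9 × 91 = 819.
With k values at 142 or above and the rest at least 0, the sum is at least 0 + 142k.
Since the sum is 819, we need 142k ≤ 819, i.e. k ≤ 5.
k = 5 is achieved by 5 values at 142 and 4 at 0, total 710; add 109 to one value (staying below 142) to reach 819.

5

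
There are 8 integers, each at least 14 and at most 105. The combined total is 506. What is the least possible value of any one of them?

14

Minimizing one value means maximizing the remaining 7.
The other 7 can take up 7 × 105 = 735 ≥ 506 − 14, so one integer can sit at its floor of 14.
Achievable: one at 14 and the other 7 totalling 492, which fits since 7 × 14 ≤ 492 ≤ 7 × 105.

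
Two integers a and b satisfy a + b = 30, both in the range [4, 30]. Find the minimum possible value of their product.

104

ab = a(30 − a) is concave in a, so over [4, 26] it is minimized at an endpoint.
At the endpoint a = 4, b = 30 − 4 = 26, so ab = 4 × 26 = 104.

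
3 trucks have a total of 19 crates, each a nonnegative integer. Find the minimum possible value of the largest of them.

Some value must be at least ⌈19/3⌉ = 7, since 3 × 6 = 18 < 19.
Achievable: 1 of them at 7 and 2 at 6 total 19.

7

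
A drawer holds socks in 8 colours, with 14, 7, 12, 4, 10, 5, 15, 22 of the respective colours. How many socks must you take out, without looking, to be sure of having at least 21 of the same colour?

88

In the worst case you take as many as possible of each colour without reaching 21: 14 + 7 + 12 + 4 + 10 + 5 + 15 + 20 = 87.
The next one must give 21 of some colour, so 87 + 1 = 88.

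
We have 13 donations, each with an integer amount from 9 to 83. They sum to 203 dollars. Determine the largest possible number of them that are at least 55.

If k of the values are ≥ 55, the total is ≥ 55k + 9(13 − k).
Setting 55k + 9(13 − k) ≤ 203 gives 46k ≤ 86, so k ≤ 1.
k = 1 is achieved by 1 value at 55 and 12 at 9, total 163; add 40 to one value (staying below 55) to reach 203.

1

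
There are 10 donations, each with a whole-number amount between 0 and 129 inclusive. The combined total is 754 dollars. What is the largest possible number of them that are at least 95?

7

If k of the values are ≥ 95, the total is ≥ 95k + 0(10 − k).
Setting 95k + 0(10 − k) ≤ 754 gives 95k ≤ 754, so k ≤ 7.
k = 7 is achieved by 7 values at 95 and 3 at 0, total 665; add 89 to one value (staying below 95) to reach 754.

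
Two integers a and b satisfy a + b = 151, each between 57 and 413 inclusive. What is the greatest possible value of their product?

With a + b fixed, ab peaks when the two are closest together.
Taking a = 75 and b = 76 (both in [57, 413]) gives ab = 5700.

5700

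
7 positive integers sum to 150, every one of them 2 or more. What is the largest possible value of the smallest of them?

21

The 7 values sum to 150, so their minimum is at most ⌊150/7⌋ = 21.
Equality holds with 4 values of 21 and 3 values of 22.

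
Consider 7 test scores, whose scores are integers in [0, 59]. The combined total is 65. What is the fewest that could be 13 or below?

3

Each value above 13 is at least 14, contributing at least 14 − 0 = 14 above the floor 0.
The sum exceeds the floor total 0 by 65, so at most ⌊65/14⌋ = 4 exceed 13, and at least 3 are ≤ 13.
Exactly 3 works: 3 values at 0 and 4 at 14 total 56; raise one of the low values by 9 (still ≤ 13) to hit 65.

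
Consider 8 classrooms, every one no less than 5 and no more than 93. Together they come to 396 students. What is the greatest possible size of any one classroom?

93

Maximizing one value means minimizing the remaining 7.
The other 7 contribute at least 7 × 5 = 35, leaving at most 396 − 35 = 361.
But each classroom is capped at 93, so the maximum is 93.
Achievable: one at 93 and the other 7 totalling 303, which fits since 7 × 5 ≤ 303 ≤ 7 × 93.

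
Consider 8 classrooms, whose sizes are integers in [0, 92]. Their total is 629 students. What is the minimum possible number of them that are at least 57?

6

Each value short of 57 is at most 56, costing at least 92 − 56 = 36 against the maximum total of 736.
We can afford to lose at most 736 − 629 = 107, so at most ⌊107/36⌋ = 2 fall short, and at least 6 are ≥ 57.
Exactly 6 works: 6 values at 92 and 2 at 56 total 664; lower one of the high values by 35 (still ≥ 57) to hit 629.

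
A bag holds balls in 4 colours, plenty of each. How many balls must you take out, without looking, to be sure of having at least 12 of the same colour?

You could draw 11 of every colour without reaching 12 of any — 44 in all.
One more forces 12 of some colour, so 44 + 1 = 45.

45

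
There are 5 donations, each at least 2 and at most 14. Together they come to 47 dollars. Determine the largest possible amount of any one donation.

14

To make one donation as large as possible, make the other 4 as small as possible.
The other 4 contribute at least 4 × 2 = 8, leaving at most 47 − 8 = 39.
But each donation is capped at 14, so the maximum is 14.
Achievable: one at 14 and the other 4 totalling 33, which fits since 4 × 2 ≤ 33 ≤ 4 × 14.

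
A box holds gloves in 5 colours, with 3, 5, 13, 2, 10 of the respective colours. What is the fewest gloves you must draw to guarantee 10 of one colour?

In the worst case you take as many as possible of each colour without reaching 10: 3 + 5 + 9 + 2 + 9 = 28.
The next one must give 10 of some colour, so 28 + 1 = 29.

29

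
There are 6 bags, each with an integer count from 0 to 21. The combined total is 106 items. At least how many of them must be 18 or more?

1

Each value short of 18 is at most 17, costing at least 21 − 17 = 4 against the maximum total of 126.
We can afford to lose at most 126 − 106 = 20, so at most ⌊20/4⌋ = 5 fall short, and at least 1 are ≥ 18.
Exactly 1 works: 1 value at 21 and 5 at 17 total 106.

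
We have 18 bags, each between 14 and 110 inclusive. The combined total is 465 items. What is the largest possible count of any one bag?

110

Maximizing one value means minimizing the remaining 17.
The other 17 contribute at least 17 × 14 = 238, leaving at most 465 − 238 = 227.
But each bag is capped at 110, so the maximum is 110.
Achievable: one at 110 and the other 17 totalling 355, which fits since 17 × 14 ≤ 355 ≤ 17 × 110.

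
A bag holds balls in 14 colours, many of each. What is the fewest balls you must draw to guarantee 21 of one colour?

You could draw 20 of every colour without reaching 21 of any — 280 in all.
One more forces 21 of some colour, so 280 + 1 = 281.

281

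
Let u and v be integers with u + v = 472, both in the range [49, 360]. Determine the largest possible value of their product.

uv = u(472 − u) is maximized when u is as near 472/2 as the bounds allow.
Taking u = 236 and v = 236 (both in [49, 360]) gives uv = 55696.

55696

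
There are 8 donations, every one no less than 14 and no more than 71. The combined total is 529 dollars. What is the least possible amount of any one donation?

Minimizing one value means maximizing the remaining 7.
The other 7 contribute at most 7 × 71 = 497, leaving at least 529 − 497 = 32.
Since 32 ≥ 14, this is achievable: one at 32 and 7 at 71.

32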